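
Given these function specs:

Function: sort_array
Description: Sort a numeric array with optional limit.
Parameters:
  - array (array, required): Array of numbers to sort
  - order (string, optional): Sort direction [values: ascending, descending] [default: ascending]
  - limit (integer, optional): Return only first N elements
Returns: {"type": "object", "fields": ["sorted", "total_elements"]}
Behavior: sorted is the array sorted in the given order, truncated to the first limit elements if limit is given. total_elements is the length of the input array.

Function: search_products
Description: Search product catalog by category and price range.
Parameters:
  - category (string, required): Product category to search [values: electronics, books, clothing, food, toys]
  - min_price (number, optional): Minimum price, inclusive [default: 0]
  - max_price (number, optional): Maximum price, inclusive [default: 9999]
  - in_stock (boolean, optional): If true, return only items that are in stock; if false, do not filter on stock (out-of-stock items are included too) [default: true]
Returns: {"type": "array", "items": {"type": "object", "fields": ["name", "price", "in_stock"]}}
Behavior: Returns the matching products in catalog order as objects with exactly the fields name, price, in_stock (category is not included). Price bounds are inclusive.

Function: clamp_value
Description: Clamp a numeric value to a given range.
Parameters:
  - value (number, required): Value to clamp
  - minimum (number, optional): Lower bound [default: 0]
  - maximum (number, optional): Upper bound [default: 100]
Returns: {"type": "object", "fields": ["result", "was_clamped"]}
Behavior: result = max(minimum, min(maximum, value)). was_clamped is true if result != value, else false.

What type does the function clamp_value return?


The clamp_value spec declares Returns: {"type": "object", "fields": ["result", "was_clamped"]}
Type:
object


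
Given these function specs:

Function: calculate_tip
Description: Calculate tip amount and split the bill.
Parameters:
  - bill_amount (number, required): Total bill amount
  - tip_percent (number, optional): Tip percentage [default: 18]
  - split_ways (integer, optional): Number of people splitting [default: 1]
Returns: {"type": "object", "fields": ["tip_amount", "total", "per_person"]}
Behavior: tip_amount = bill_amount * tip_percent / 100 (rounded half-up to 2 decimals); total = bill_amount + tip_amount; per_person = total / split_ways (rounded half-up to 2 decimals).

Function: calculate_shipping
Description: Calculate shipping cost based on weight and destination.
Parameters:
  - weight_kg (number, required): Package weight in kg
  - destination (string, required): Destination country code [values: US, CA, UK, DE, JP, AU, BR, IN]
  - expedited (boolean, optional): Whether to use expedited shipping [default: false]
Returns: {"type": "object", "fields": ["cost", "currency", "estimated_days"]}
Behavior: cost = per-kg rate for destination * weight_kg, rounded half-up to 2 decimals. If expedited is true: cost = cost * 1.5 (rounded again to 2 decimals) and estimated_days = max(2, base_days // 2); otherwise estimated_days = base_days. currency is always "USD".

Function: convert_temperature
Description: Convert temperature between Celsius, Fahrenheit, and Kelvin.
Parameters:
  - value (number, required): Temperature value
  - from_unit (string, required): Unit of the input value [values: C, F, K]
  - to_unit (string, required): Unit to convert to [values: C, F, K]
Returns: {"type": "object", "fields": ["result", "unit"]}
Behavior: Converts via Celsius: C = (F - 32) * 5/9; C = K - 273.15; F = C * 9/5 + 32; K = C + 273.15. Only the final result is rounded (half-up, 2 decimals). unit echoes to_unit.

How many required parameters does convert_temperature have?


Parameters of convert_temperature: value (required), from_unit (required), to_unit (required)
Required count:
3


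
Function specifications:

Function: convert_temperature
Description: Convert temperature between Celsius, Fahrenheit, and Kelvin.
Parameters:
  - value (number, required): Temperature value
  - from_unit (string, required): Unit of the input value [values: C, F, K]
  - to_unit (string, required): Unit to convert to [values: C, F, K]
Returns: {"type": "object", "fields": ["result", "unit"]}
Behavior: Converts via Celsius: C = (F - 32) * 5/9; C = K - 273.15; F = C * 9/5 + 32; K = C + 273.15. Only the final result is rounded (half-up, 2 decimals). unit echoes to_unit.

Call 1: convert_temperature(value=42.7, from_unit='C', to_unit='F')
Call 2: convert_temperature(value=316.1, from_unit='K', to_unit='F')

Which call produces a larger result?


Call 1:
  Input already in C: 42.7
  To F: 42.7 * 9/5 + 32 = 108.86
  Round to 2 decimals: 108.86
  -> 108.86 F
Call 2:
  To C: 316.1 - 273.15 = 42.95
  To F: 42.95 * 9/5 + 32 = 109.31
  Round to 2 decimals: 109.31
  -> 109.31 F
Call 2 (109.31 F)


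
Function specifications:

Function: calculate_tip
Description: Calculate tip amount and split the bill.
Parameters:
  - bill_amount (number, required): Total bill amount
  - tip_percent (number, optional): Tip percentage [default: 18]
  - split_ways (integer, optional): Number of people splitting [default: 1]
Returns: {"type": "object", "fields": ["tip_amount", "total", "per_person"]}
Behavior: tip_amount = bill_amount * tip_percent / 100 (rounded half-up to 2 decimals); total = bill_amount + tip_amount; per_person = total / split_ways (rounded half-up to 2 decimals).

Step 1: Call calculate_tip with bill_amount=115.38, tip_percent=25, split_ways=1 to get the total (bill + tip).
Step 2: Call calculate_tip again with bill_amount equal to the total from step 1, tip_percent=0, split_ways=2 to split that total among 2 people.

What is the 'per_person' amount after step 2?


Step 1: calculate_tip(bill_amount=115.38, tip_percent=25, split_ways=1)
  tip_amount = 115.38 * 25/100 = 28.845 -> 28.85
  total = 115.38 + 28.85 = 144.23
  per_person = 144.23 / 1 = 144.23 -> 144.23
  -> total = 144.23
Step 2: calculate_tip(bill_amount=144.23, tip_percent=0, split_ways=2)
  tip_amount = 144.23 * 0/100 = 0 -> 0.00
  total = 144.23 + 0.00 = 144.23
  per_person = 144.23 / 2 = 72.115 -> 72.12
  -> per_person = 72.12
$72.12


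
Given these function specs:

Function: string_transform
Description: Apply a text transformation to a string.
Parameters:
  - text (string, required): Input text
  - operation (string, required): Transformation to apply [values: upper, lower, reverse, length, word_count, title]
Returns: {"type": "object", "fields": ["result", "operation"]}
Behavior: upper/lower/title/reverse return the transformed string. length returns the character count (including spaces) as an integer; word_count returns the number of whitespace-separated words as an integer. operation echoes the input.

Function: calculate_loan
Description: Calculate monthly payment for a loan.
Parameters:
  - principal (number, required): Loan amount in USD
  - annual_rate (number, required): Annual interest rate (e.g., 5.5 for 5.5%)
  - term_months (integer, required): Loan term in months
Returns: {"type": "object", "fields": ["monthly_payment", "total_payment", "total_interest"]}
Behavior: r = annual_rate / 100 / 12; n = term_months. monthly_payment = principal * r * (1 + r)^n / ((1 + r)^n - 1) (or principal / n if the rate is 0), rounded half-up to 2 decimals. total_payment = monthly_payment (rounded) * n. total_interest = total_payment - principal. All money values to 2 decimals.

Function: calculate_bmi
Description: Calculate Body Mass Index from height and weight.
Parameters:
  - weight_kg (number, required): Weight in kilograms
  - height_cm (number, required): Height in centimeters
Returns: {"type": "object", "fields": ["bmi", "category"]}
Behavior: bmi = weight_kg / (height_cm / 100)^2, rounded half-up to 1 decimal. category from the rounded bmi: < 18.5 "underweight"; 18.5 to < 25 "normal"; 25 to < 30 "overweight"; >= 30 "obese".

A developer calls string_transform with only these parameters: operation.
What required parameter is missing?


Required parameters: text, operation
Provided: operation
Missing: text
text


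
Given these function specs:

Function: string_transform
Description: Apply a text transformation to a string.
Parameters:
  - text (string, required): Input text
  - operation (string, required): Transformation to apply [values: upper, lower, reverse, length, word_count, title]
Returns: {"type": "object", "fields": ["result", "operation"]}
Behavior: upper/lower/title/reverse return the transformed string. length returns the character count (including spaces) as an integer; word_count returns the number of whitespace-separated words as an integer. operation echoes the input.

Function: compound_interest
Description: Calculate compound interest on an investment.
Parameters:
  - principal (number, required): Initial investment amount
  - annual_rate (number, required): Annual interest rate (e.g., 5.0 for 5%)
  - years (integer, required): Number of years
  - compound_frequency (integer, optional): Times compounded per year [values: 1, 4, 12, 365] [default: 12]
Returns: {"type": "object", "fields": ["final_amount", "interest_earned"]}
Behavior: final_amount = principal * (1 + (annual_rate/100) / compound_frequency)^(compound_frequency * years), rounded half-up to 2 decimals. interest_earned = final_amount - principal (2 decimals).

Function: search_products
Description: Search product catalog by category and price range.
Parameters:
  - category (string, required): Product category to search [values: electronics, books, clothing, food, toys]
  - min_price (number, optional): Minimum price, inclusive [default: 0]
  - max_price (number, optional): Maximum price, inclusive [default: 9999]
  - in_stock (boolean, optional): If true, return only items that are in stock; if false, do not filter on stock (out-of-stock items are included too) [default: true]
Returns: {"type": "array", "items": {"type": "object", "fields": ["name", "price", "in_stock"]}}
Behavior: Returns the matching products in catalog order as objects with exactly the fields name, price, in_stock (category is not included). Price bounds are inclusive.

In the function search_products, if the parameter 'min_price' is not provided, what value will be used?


The search_products spec declares:
  - min_price (number, optional): Minimum price, inclusive [default: 0]
Default:
0


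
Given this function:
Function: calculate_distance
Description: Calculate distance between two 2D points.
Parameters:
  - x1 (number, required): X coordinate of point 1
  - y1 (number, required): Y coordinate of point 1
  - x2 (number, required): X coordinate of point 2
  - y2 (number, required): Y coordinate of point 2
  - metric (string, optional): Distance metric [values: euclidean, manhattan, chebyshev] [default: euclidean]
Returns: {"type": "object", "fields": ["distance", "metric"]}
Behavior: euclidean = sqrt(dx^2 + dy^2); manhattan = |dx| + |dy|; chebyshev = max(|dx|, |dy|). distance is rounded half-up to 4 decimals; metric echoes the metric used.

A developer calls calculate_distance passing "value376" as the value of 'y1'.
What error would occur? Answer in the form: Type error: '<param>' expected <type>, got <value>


Spec: 'y1' is declared as number; "value376" is a string.
Type error: 'y1' expected number, got "value376"


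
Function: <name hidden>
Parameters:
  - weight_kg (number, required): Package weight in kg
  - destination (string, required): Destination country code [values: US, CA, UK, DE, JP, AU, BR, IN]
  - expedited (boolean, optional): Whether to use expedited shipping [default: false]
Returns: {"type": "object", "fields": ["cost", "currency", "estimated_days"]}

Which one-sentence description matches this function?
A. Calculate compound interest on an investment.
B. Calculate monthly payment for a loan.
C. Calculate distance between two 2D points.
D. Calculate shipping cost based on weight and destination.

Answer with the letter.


Parameters weight_kg, destination, expedited and return ["cost", "currency", "estimated_days"] fit: Calculate shipping cost based on weight and destination.
D


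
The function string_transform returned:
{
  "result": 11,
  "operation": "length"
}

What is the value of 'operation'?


length


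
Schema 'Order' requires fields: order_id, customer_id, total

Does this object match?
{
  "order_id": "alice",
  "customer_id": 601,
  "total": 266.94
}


Checking required fields... All present.
Valid - all required fields present


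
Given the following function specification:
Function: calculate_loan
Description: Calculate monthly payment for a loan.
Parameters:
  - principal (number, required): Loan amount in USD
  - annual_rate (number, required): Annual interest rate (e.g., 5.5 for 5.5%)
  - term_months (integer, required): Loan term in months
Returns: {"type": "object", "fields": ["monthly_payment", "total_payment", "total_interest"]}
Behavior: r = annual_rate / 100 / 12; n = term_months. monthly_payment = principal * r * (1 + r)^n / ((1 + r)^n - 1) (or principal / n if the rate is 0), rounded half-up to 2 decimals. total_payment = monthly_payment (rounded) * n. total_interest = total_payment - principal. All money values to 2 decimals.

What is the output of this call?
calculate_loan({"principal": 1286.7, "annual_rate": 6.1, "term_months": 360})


r = 6.1 / 100 / 12 = 0.005083333333 (keep full precision)
(1 + r)^360 = 6.20505606
monthly_payment = 1286.7 * 0.005083333333 * 6.20505606 / (6.20505606 - 1) = 7.797335 -> 7.80
total_payment = 7.80 * 360 = 2808.00
total_interest = 2808.00 - 1286.70 = 1521.30
Output:
{"monthly_payment": 7.8, "total_payment": 2808.0, "total_interest": 1521.3}


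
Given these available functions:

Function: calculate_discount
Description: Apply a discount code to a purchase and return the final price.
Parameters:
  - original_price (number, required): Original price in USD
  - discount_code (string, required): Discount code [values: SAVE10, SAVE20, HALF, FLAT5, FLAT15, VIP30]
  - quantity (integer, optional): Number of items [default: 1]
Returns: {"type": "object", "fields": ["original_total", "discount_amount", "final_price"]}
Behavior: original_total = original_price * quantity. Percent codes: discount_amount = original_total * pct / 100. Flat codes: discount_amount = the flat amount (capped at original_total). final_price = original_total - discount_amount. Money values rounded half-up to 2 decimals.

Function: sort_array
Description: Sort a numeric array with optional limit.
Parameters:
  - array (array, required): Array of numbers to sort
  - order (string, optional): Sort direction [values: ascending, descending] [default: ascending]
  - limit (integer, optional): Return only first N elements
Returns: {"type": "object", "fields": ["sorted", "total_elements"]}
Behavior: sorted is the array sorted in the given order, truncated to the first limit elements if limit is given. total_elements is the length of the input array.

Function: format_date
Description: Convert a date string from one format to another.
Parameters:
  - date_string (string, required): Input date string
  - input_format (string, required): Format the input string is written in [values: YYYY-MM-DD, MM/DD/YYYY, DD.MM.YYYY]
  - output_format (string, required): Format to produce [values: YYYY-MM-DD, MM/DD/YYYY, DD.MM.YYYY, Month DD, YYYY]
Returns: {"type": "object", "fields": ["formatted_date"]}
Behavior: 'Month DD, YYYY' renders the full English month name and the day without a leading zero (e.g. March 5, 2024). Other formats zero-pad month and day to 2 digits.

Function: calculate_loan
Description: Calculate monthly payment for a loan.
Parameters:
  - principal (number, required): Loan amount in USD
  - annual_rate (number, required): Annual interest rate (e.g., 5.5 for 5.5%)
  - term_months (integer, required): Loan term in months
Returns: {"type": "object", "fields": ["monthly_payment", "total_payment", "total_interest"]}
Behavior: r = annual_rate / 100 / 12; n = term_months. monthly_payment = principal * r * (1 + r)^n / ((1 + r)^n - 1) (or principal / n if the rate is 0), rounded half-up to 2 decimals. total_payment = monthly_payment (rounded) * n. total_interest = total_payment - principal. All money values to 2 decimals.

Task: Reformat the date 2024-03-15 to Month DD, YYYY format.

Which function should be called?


The task needs a function whose description is: Convert a date string from one format to another.
format_date


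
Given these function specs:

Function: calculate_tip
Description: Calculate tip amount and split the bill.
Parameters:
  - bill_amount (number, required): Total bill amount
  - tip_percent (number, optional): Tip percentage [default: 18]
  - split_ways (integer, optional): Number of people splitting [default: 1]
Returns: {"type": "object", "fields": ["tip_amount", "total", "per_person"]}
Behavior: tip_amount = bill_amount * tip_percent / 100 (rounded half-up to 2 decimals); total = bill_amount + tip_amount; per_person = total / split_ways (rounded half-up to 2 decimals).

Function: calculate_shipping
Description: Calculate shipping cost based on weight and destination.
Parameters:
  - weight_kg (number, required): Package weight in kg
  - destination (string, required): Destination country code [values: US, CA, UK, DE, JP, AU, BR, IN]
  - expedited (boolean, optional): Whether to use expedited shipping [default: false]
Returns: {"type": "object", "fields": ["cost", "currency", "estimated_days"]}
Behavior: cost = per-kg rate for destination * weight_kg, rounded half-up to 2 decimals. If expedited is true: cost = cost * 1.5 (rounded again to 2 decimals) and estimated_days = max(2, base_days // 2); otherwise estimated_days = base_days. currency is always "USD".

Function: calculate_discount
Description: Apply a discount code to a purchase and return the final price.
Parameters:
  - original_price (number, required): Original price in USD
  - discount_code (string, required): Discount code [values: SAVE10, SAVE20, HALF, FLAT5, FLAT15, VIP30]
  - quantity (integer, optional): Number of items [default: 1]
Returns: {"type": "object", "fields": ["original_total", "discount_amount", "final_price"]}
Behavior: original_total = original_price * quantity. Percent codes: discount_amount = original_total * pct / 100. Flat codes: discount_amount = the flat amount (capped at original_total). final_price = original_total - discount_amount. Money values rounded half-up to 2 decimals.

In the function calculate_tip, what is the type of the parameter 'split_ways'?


The calculate_tip spec declares:
  - split_ways (integer, optional): Number of people splitting [default: 1]
Type:
integer


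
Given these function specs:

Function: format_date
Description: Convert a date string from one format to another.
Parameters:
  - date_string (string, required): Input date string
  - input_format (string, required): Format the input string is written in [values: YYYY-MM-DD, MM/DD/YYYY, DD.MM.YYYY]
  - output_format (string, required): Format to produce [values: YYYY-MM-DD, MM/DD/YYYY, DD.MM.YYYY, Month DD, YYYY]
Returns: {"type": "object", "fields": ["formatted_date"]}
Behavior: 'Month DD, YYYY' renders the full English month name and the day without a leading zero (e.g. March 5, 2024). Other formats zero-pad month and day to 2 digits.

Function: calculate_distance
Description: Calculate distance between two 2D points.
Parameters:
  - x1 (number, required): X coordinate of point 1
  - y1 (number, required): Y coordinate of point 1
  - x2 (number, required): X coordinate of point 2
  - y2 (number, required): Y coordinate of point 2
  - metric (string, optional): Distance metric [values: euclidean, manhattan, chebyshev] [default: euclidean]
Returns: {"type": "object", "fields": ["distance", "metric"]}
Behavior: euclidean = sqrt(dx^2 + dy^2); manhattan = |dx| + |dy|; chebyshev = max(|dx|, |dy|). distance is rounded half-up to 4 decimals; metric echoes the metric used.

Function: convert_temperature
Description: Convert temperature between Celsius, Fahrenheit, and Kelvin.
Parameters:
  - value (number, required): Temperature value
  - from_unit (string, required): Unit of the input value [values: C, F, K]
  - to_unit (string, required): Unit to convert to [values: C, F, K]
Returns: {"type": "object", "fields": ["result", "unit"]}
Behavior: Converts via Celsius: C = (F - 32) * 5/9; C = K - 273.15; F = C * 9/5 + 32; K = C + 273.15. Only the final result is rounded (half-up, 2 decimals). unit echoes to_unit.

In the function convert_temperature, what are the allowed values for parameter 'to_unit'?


The convert_temperature spec declares:
  - to_unit (string, required): Unit to convert to [values: C, F, K]
Allowed values:
C, F, K


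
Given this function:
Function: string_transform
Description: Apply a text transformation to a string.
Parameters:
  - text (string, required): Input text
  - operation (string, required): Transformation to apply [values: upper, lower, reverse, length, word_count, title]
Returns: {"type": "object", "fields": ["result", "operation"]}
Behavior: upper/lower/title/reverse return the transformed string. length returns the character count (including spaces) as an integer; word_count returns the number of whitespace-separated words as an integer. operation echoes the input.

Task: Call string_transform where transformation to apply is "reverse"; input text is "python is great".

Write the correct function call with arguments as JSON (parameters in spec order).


Mapping each described value to its parameter name:
  'Transformation to apply' -> operation = "reverse"
  'Input text' -> text = "python is great"
string_transform({"text": "python is great", "operation": "reverse"})


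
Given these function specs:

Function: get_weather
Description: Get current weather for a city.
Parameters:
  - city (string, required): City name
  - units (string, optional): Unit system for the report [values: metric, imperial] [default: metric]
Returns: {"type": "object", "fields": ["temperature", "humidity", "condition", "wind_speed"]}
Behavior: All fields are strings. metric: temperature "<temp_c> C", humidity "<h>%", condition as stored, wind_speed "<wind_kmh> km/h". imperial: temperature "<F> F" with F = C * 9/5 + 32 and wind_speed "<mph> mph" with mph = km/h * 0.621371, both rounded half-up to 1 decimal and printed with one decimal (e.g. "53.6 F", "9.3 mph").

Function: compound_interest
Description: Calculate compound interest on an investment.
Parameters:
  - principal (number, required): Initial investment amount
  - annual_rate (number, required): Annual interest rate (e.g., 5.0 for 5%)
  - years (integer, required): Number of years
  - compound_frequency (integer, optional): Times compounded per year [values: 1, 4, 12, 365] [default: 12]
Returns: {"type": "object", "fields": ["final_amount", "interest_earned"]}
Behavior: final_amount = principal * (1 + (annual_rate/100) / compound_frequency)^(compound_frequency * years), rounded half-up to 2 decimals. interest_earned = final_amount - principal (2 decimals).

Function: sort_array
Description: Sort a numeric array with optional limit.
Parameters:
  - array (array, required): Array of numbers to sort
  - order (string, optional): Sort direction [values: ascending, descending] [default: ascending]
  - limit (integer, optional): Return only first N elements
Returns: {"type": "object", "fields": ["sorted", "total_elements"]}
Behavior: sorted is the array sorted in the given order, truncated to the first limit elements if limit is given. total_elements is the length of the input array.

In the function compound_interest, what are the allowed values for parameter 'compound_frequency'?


The compound_interest spec declares:
  - compound_frequency (integer, optional): Times compounded per year [values: 1, 4, 12, 365] [default: 12]
Allowed values:
1, 4, 12, 365


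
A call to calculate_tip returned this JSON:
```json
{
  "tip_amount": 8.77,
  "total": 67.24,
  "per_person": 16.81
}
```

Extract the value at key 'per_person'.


16.81


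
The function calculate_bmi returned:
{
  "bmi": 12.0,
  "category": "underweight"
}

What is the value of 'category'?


underweight


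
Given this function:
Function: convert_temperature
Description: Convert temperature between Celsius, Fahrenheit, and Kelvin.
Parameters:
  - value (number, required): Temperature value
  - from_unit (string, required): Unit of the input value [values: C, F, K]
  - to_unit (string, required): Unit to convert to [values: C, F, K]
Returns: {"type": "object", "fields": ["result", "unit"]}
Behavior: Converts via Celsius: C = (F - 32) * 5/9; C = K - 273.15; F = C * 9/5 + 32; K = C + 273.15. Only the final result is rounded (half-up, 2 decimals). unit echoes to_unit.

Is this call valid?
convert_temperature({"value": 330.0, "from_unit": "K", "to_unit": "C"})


Checking all required parameters present and types match... All valid.
Valid


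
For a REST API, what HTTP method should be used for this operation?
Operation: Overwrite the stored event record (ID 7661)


GET = read, POST = create, PUT = update/replace, DELETE = remove
This operation is an update/replace.
PUT


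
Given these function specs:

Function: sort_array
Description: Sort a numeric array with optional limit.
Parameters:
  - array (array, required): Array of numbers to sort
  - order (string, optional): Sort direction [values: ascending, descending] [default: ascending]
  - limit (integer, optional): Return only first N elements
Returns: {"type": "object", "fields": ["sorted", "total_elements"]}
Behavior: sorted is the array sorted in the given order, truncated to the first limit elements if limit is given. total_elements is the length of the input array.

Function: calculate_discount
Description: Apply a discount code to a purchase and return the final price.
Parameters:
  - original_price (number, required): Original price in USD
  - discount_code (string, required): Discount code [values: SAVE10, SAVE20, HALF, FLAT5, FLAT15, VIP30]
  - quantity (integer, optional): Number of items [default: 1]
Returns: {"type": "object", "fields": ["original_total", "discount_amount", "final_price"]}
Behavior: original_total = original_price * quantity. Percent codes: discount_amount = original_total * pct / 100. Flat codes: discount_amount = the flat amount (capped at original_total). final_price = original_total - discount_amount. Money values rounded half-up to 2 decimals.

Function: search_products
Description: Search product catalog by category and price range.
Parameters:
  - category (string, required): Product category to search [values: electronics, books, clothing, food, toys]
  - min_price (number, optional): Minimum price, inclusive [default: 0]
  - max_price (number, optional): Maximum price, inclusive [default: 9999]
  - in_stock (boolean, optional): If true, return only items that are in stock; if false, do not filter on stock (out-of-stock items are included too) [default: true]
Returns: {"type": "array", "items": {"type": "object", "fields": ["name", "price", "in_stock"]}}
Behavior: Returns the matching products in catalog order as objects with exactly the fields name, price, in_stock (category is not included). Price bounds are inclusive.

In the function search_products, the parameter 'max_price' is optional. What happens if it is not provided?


The search_products spec declares:
  - max_price (number, optional): Maximum price, inclusive [default: 9999]
It defaults to 9999


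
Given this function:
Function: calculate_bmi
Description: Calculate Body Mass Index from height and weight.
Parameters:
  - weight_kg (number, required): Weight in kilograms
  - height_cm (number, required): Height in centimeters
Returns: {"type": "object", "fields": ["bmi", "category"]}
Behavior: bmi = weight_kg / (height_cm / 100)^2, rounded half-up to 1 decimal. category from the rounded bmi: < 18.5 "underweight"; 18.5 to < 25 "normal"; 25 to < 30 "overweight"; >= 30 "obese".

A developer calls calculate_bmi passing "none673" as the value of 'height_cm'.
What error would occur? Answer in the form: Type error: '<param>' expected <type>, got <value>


Spec: 'height_cm' is declared as number; "none673" is a string.
Type error: 'height_cm' expected number, got "none673"


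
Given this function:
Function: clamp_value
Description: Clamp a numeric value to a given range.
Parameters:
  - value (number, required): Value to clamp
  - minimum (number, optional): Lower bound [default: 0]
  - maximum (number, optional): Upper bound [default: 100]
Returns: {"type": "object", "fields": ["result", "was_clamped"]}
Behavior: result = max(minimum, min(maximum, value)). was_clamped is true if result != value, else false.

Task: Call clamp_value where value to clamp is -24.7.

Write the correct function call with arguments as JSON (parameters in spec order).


Mapping each described value to its parameter name:
  'Value to clamp' -> value = -24.7
clamp_value({"value": -24.7})


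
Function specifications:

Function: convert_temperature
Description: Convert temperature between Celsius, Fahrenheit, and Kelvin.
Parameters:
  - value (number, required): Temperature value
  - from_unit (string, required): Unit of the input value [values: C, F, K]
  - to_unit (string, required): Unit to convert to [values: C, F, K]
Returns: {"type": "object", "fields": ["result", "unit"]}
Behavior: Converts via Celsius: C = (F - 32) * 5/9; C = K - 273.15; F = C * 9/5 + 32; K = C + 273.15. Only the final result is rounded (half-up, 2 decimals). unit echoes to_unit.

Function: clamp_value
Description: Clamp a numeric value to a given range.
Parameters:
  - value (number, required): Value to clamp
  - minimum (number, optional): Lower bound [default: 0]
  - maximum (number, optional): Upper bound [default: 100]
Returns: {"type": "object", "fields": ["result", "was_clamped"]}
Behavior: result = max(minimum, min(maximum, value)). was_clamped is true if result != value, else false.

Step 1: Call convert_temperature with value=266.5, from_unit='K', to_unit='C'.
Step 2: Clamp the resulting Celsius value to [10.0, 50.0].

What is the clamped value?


Step 1: convert_temperature(value=266.5, from_unit=K, to_unit=C)
  To C: 266.5 - 273.15 = -6.65
  Target is C: -6.65
  Round to 2 decimals: -6.65
  -> result = -6.65 C
Step 2: clamp_value(value=-6.65, minimum=10.0, maximum=50.0)
  result = max(10.0, min(50.0, -6.65)) = max(10.0, -6.65) = 10.0
  was_clamped = (10.0 != -6.65) = true
  -> result = 10.0
10.0


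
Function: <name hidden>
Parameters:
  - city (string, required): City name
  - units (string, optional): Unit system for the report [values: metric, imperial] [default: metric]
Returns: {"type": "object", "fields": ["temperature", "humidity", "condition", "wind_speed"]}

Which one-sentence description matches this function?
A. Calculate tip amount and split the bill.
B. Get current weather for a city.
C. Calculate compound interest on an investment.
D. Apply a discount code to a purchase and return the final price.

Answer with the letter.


Parameters city, units and return ["temperature", "humidity", "condition", "wind_speed"] fit: Get current weather for a city.
B


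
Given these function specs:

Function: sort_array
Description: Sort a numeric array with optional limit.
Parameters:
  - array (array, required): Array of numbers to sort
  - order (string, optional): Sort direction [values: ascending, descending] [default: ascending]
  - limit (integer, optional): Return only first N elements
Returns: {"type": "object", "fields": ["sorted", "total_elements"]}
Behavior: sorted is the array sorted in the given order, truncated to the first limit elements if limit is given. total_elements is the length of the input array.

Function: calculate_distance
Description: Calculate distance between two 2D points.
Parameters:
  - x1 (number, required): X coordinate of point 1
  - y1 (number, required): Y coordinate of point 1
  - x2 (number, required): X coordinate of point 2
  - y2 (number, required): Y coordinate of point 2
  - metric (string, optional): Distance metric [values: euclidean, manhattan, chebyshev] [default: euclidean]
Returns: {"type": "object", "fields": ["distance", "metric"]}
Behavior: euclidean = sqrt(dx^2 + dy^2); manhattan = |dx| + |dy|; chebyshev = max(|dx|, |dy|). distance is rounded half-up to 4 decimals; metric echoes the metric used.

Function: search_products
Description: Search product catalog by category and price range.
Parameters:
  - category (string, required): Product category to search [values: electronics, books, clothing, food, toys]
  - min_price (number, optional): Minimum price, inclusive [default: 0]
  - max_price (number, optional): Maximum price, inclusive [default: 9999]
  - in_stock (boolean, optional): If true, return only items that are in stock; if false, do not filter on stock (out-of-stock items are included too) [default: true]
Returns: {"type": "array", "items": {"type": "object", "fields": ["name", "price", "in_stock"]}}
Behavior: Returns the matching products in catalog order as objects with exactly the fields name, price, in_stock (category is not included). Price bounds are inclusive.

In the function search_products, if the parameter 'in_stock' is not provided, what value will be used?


The search_products spec declares:
  - in_stock (boolean, optional): If true, return only items that are in stock; if false, do not filter on stock (out-of-stock items are included too) [default: true]
Default:
true


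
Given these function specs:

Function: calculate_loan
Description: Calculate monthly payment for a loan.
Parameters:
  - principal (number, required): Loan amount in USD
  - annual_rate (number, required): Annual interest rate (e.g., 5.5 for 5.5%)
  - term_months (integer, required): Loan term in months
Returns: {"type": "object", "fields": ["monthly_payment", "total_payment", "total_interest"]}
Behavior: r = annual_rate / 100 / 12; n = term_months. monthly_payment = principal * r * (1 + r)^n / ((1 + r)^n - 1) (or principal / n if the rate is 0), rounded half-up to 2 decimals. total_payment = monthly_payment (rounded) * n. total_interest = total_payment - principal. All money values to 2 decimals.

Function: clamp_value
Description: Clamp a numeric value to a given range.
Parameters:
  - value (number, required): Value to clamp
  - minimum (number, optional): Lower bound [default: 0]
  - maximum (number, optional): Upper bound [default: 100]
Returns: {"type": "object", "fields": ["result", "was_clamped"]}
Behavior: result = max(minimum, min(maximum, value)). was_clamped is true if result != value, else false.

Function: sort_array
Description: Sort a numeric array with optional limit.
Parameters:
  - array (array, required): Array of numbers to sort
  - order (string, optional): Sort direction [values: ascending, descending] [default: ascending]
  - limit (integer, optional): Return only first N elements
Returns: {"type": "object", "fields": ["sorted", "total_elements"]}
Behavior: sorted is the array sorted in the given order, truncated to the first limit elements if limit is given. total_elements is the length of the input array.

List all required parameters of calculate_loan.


Parameters of calculate_loan and their required/optional flag:
  principal: required
  annual_rate: required
  term_months: required
annual_rate, principal, term_months


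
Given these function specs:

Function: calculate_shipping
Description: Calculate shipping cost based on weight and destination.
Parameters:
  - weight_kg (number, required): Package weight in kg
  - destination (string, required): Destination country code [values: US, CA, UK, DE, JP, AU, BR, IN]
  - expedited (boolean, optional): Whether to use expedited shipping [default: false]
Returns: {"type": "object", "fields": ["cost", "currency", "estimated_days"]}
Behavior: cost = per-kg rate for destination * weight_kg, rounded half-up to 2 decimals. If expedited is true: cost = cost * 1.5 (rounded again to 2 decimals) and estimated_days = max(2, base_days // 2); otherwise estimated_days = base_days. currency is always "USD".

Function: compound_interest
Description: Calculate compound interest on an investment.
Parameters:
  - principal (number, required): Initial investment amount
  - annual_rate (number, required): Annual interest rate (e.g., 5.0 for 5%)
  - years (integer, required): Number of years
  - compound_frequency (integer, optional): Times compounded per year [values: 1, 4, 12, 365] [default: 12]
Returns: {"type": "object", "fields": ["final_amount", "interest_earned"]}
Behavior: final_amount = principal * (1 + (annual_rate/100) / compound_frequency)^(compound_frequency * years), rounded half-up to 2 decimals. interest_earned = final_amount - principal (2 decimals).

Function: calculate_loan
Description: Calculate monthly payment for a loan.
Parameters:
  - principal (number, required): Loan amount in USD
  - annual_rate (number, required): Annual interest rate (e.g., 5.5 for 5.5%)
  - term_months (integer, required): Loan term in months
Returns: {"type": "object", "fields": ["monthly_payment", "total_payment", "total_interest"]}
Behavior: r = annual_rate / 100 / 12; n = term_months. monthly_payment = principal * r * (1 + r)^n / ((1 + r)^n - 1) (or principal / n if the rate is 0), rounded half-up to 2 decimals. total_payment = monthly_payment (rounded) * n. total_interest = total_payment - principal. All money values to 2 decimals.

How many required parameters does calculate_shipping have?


Parameters of calculate_shipping: weight_kg (required), destination (required), expedited (optional)
Required count:
2


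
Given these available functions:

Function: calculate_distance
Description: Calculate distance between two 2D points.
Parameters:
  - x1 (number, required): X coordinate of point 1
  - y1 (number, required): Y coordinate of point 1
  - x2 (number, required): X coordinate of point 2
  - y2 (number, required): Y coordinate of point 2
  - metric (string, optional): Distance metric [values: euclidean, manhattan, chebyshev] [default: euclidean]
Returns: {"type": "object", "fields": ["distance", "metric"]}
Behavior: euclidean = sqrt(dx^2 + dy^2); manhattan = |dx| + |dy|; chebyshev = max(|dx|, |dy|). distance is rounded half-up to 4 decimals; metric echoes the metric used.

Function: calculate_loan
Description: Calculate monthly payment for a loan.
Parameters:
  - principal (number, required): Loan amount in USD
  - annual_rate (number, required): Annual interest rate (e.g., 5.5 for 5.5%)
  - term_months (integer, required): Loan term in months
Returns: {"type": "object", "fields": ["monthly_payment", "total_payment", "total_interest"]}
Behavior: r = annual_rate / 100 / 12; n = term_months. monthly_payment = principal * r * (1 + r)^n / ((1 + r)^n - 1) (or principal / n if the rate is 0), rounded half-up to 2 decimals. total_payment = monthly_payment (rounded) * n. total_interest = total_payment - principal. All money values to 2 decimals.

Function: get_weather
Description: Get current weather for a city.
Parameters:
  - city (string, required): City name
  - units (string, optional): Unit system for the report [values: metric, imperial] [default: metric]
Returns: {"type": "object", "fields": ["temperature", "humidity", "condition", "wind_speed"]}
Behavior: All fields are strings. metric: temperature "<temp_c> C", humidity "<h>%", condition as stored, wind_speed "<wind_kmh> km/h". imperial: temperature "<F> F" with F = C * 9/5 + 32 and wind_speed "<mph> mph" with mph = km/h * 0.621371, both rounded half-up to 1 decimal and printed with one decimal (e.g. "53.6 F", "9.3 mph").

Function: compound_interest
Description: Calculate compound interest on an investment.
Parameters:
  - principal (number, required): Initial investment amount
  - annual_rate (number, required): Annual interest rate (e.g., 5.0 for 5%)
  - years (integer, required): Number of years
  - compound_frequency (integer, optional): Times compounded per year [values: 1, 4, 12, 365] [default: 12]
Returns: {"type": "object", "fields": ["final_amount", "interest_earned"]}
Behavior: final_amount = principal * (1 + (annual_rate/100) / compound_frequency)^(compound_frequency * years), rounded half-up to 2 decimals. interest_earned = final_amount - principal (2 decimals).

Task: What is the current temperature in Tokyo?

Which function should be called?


The task needs a function whose description is: Get current weather for a city.
get_weather
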